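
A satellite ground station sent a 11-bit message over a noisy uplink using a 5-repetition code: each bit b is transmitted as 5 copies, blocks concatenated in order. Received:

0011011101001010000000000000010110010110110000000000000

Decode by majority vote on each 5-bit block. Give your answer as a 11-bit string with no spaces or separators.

Block 1 (00110): 2 ones → 0
Block 2 (11101): 4 ones → 1
Block 3 (00101): 2 ones → 0
Block 4 (00000): 0 ones → 0
Block 5 (00000): 0 ones → 0
Block 6 (00001): 1 one → 0
Block 7 (01100): 2 ones → 0
Block 8 (10110): 3 ones → 1
Block 9 (11000): 2 ones → 0
Block 10 (00000): 0 ones → 0
Block 11 (00000): 0 ones → 0

01000001000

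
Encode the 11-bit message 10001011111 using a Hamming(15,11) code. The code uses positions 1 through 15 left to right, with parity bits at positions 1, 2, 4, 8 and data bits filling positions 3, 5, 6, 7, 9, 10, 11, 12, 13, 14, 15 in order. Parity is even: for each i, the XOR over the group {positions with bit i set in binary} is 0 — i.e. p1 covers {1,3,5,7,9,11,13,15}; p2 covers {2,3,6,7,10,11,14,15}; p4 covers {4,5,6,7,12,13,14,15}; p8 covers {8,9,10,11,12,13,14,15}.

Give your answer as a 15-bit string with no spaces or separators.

101000001011111

Place data at non-parity positions: p1 p2 1 p4 0 0 0 p8 1 0 1 1 1 1 1
p1 (pos 1,3,5,7,9,11,13,15): XOR of data positions = 1⊕0⊕0⊕1⊕1⊕1⊕1 = 1
p2 (pos 2,3,6,7,10,11,14,15): XOR of data positions = 1⊕0⊕0⊕0⊕1⊕1⊕1 = 0
p4 (pos 4,5,6,7,12,13,14,15): XOR of data positions = 0⊕0⊕0⊕1⊕1⊕1⊕1 = 0
p8 (pos 8,9,10,11,12,13,14,15): XOR of data positions = 1⊕0⊕1⊕1⊕1⊕1⊕1 = 0
Codeword: 101000001011111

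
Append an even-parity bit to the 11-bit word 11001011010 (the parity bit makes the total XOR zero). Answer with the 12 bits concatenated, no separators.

110010110100

XOR of the 11 data bits: 1⊕1⊕0⊕0⊕1⊕0⊕1⊕1⊕0⊕1⊕0 = 0
Parity bit = 0 (so all 12 bits XOR to 0).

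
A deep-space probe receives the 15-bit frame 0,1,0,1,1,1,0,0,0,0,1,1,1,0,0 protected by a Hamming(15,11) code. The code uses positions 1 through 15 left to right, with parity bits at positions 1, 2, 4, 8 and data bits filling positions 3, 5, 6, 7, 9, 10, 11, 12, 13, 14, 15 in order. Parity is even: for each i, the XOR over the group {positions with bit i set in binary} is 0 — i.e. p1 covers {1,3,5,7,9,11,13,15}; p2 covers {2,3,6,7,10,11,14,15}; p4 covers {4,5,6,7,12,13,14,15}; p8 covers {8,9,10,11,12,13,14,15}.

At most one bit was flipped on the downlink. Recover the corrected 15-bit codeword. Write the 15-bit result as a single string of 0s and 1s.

010111000011101

s1 (pos 1,3,5,7,9,11,13,15): 0⊕0⊕1⊕0⊕0⊕1⊕1⊕0 = 1
s2 (pos 2,3,6,7,10,11,14,15): 1⊕0⊕1⊕0⊕0⊕1⊕0⊕0 = 1
s4 (pos 4,5,6,7,12,13,14,15): 1⊕1⊕1⊕0⊕1⊕1⊕0⊕0 = 1
s8 (pos 8,9,10,11,12,13,14,15): 0⊕0⊕0⊕1⊕1⊕1⊕0⊕0 = 1
Syndrome s8…s1 = 1111 → error at position 15.
Flip position 15: 010111000011100 → 010111000011101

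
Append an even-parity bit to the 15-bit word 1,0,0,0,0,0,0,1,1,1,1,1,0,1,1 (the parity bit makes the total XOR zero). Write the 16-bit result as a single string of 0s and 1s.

1000000111110110

XOR of the 15 data bits: 1⊕0⊕0⊕0⊕0⊕0⊕0⊕1⊕1⊕1⊕1⊕1⊕0⊕1⊕1 = 0
Parity bit = 0 (so all 16 bits XOR to 0).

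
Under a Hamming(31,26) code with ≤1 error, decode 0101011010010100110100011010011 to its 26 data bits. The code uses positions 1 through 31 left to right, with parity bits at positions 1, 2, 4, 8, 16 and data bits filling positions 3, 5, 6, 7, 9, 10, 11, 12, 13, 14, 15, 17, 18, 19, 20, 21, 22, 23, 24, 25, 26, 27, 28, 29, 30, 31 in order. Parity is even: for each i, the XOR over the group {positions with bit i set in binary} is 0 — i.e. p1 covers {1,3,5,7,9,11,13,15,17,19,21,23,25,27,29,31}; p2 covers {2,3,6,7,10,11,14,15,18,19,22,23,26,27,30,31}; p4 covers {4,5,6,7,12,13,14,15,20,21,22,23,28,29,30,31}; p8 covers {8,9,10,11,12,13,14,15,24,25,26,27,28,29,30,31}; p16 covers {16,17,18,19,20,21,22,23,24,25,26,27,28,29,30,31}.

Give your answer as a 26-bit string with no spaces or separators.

s1 (pos 1,3,5,7,9,11,13,15,17,19,21,23,25,27,29,31): 0⊕0⊕0⊕1⊕1⊕0⊕0⊕0⊕1⊕0⊕0⊕0⊕1⊕1⊕0⊕1 = 0
s2 (pos 2,3,6,7,10,11,14,15,18,19,22,23,26,27,30,31): 1⊕0⊕1⊕1⊕0⊕0⊕1⊕0⊕1⊕0⊕0⊕0⊕0⊕1⊕1⊕1 = 0
s4 (pos 4,5,6,7,12,13,14,15,20,21,22,23,28,29,30,31): 1⊕0⊕1⊕1⊕1⊕0⊕1⊕0⊕1⊕0⊕0⊕0⊕0⊕0⊕1⊕1 = 0
s8 (pos 8,9,10,11,12,13,14,15,24,25,26,27,28,29,30,31): 0⊕1⊕0⊕0⊕1⊕0⊕1⊕0⊕1⊕1⊕0⊕1⊕0⊕0⊕1⊕1 = 0
s16 (pos 16,17,18,19,20,21,22,23,24,25,26,27,28,29,30,31): 0⊕1⊕1⊕0⊕1⊕0⊕0⊕0⊕1⊕1⊕0⊕1⊕0⊕0⊕1⊕1 = 0
Syndrome s16…s1 = 00000 → no error.
Read data bits from positions 3,5,6,7,9,10,11,12,13,14,15,17,18,19,20,21,22,23,24,25,26,27,28,29,30,31: 00111001010110100011010011

00111001010110100011010011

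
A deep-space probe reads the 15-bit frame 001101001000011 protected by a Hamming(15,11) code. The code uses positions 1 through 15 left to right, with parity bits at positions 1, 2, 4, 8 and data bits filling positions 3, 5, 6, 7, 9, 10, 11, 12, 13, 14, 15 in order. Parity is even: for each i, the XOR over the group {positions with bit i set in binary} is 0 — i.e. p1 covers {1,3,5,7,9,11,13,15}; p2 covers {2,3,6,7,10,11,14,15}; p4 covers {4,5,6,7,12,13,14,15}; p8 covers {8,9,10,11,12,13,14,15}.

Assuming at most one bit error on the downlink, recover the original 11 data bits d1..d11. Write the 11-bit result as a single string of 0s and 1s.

10100000011

s1 (pos 1,3,5,7,9,11,13,15): 0⊕1⊕0⊕0⊕1⊕0⊕0⊕1 = 1
s2 (pos 2,3,6,7,10,11,14,15): 0⊕1⊕1⊕0⊕0⊕0⊕1⊕1 = 0
s4 (pos 4,5,6,7,12,13,14,15): 1⊕0⊕1⊕0⊕0⊕0⊕1⊕1 = 0
s8 (pos 8,9,10,11,12,13,14,15): 0⊕1⊕0⊕0⊕0⊕0⊕1⊕1 = 1
Syndrome s8…s1 = 1001 → error at position 9.
Flip position 9: 001101001000011 → 001101000000011
Read data bits from positions 3,5,6,7,9,10,11,12,13,14,15: 10100000011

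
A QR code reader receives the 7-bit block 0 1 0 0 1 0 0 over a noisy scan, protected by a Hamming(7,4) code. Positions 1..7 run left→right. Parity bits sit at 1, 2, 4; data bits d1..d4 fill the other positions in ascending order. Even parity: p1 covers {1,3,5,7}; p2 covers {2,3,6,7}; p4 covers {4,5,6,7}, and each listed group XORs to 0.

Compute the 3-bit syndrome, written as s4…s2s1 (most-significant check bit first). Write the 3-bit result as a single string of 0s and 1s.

s1 (pos 1,3,5,7): 0⊕0⊕1⊕0 = 1
s2 (pos 2,3,6,7): 1⊕0⊕0⊕0 = 1
s4 (pos 4,5,6,7): 0⊕1⊕0⊕0 = 1
Syndrome s4…s1 = 111 → error at position 7.

111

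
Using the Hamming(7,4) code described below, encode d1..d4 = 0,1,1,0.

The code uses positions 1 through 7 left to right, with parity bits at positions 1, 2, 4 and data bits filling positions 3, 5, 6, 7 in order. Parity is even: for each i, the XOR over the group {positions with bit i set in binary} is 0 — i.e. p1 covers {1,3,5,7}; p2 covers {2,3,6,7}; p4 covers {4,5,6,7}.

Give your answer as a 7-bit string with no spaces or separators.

Place data at non-parity positions: p1 p2 0 p4 1 1 0
p1 (pos 1,3,5,7): XOR of data positions = 0⊕1⊕0 = 1
p2 (pos 2,3,6,7): XOR of data positions = 0⊕1⊕0 = 1
p4 (pos 4,5,6,7): XOR of data positions = 1⊕1⊕0 = 0
Codeword: 1100110

1100110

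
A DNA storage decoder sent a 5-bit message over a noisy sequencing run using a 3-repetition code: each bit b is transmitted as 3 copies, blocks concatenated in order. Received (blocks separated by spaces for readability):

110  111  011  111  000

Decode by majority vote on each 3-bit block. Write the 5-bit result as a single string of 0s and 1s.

Block 1 (110): 2 ones → 1
Block 2 (111): 3 ones → 1
Block 3 (011): 2 ones → 1
Block 4 (111): 3 ones → 1
Block 5 (000): 0 ones → 0

11110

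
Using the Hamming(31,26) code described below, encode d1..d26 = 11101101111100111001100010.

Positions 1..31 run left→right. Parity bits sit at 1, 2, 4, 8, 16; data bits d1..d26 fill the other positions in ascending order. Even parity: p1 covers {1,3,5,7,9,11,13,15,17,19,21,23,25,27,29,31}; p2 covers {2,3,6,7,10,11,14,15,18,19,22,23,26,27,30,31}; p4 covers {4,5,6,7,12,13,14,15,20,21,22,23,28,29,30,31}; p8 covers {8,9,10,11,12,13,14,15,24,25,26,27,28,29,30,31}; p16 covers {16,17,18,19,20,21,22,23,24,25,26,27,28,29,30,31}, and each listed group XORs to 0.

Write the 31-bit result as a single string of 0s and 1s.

0010110111011111100111001100010

Place data at non-parity positions: p1 p2 1 p4 1 1 0 p8 1 1 0 1 1 1 1 p16 1 0 0 1 1 1 0 0 1 1 0 0 0 1 0
p1 (pos 1,3,5,7,9,11,13,15,17,19,21,23,25,27,29,31): XOR of data positions = 1⊕1⊕0⊕1⊕0⊕1⊕1⊕1⊕0⊕1⊕0⊕1⊕0⊕0⊕0 = 0
p2 (pos 2,3,6,7,10,11,14,15,18,19,22,23,26,27,30,31): XOR of data positions = 1⊕1⊕0⊕1⊕0⊕1⊕1⊕0⊕0⊕1⊕0⊕1⊕0⊕1⊕0 = 0
p4 (pos 4,5,6,7,12,13,14,15,20,21,22,23,28,29,30,31): XOR of data positions = 1⊕1⊕0⊕1⊕1⊕1⊕1⊕1⊕1⊕1⊕0⊕0⊕0⊕1⊕0 = 0
p8 (pos 8,9,10,11,12,13,14,15,24,25,26,27,28,29,30,31): XOR of data positions = 1⊕1⊕0⊕1⊕1⊕1⊕1⊕0⊕1⊕1⊕0⊕0⊕0⊕1⊕0 = 1
p16 (pos 16,17,18,19,20,21,22,23,24,25,26,27,28,29,30,31): XOR of data positions = 1⊕0⊕0⊕1⊕1⊕1⊕0⊕0⊕1⊕1⊕0⊕0⊕0⊕1⊕0 = 1
Codeword: 0010110111011111100111001100010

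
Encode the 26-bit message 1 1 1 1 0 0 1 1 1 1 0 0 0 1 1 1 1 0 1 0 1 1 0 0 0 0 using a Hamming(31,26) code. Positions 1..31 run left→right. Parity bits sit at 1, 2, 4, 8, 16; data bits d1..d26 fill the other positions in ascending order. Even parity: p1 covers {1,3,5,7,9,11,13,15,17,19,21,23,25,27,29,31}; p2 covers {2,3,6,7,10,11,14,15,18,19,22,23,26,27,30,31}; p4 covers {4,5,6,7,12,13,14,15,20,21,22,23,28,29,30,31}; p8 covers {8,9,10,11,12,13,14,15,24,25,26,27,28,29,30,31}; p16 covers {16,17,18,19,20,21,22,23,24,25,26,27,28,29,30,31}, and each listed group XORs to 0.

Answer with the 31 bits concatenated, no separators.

0111111100111101001111010110000

Place data at non-parity positions: p1 p2 1 p4 1 1 1 p8 0 0 1 1 1 1 0 p16 0 0 1 1 1 1 0 1 0 1 1 0 0 0 0
p1 (pos 1,3,5,7,9,11,13,15,17,19,21,23,25,27,29,31): XOR of data positions = 1⊕1⊕1⊕0⊕1⊕1⊕0⊕0⊕1⊕1⊕0⊕0⊕1⊕0⊕0 = 0
p2 (pos 2,3,6,7,10,11,14,15,18,19,22,23,26,27,30,31): XOR of data positions = 1⊕1⊕1⊕0⊕1⊕1⊕0⊕0⊕1⊕1⊕0⊕1⊕1⊕0⊕0 = 1
p4 (pos 4,5,6,7,12,13,14,15,20,21,22,23,28,29,30,31): XOR of data positions = 1⊕1⊕1⊕1⊕1⊕1⊕0⊕1⊕1⊕1⊕0⊕0⊕0⊕0⊕0 = 1
p8 (pos 8,9,10,11,12,13,14,15,24,25,26,27,28,29,30,31): XOR of data positions = 0⊕0⊕1⊕1⊕1⊕1⊕0⊕1⊕0⊕1⊕1⊕0⊕0⊕0⊕0 = 1
p16 (pos 16,17,18,19,20,21,22,23,24,25,26,27,28,29,30,31): XOR of data positions = 0⊕0⊕1⊕1⊕1⊕1⊕0⊕1⊕0⊕1⊕1⊕0⊕0⊕0⊕0 = 1
Codeword: 0111111100111101001111010110000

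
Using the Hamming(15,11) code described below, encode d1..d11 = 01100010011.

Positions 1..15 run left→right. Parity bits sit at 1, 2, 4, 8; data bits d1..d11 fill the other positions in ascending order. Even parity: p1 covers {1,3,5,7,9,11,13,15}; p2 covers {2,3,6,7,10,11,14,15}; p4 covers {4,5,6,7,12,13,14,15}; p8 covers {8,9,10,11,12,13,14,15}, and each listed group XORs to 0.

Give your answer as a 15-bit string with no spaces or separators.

Place data at non-parity positions: p1 p2 0 p4 1 1 0 p8 0 0 1 0 0 1 1
p1 (pos 1,3,5,7,9,11,13,15): XOR of data positions = 0⊕1⊕0⊕0⊕1⊕0⊕1 = 1
p2 (pos 2,3,6,7,10,11,14,15): XOR of data positions = 0⊕1⊕0⊕0⊕1⊕1⊕1 = 0
p4 (pos 4,5,6,7,12,13,14,15): XOR of data positions = 1⊕1⊕0⊕0⊕0⊕1⊕1 = 0
p8 (pos 8,9,10,11,12,13,14,15): XOR of data positions = 0⊕0⊕1⊕0⊕0⊕1⊕1 = 1
Codeword: 100011010010011

100011010010011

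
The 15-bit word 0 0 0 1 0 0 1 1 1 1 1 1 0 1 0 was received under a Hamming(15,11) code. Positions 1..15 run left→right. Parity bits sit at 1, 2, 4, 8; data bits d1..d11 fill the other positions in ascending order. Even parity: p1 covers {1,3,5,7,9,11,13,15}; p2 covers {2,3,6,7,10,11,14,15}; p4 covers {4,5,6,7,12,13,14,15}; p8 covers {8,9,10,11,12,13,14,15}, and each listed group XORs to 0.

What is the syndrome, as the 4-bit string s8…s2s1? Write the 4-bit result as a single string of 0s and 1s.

0001

s1 (pos 1,3,5,7,9,11,13,15): 0⊕0⊕0⊕1⊕1⊕1⊕0⊕0 = 1
s2 (pos 2,3,6,7,10,11,14,15): 0⊕0⊕0⊕1⊕1⊕1⊕1⊕0 = 0
s4 (pos 4,5,6,7,12,13,14,15): 1⊕0⊕0⊕1⊕1⊕0⊕1⊕0 = 0
s8 (pos 8,9,10,11,12,13,14,15): 1⊕1⊕1⊕1⊕1⊕0⊕1⊕0 = 0
Syndrome s8…s1 = 0001 → error at position 1.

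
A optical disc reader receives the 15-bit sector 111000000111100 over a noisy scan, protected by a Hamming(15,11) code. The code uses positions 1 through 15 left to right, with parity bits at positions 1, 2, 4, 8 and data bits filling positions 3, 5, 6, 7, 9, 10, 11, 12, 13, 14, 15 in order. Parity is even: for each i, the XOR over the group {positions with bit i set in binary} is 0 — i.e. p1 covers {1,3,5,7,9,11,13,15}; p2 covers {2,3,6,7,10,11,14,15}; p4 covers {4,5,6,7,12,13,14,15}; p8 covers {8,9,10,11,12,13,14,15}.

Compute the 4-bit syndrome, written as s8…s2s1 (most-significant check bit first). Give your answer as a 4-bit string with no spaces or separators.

s1 (pos 1,3,5,7,9,11,13,15): 1⊕1⊕0⊕0⊕0⊕1⊕1⊕0 = 0
s2 (pos 2,3,6,7,10,11,14,15): 1⊕1⊕0⊕0⊕1⊕1⊕0⊕0 = 0
s4 (pos 4,5,6,7,12,13,14,15): 0⊕0⊕0⊕0⊕1⊕1⊕0⊕0 = 0
s8 (pos 8,9,10,11,12,13,14,15): 0⊕0⊕1⊕1⊕1⊕1⊕0⊕0 = 0
Syndrome s8…s1 = 0000 → no error.

0000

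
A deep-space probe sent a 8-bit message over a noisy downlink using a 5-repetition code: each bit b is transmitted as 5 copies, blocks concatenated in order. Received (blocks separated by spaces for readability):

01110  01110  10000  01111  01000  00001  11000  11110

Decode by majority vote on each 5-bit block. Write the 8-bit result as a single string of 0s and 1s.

11010001

Block 1 (01110): 3 ones → 1
Block 2 (01110): 3 ones → 1
Block 3 (10000): 1 one → 0
Block 4 (01111): 4 ones → 1
Block 5 (01000): 1 one → 0
Block 6 (00001): 1 one → 0
Block 7 (11000): 2 ones → 0
Block 8 (11110): 4 ones → 1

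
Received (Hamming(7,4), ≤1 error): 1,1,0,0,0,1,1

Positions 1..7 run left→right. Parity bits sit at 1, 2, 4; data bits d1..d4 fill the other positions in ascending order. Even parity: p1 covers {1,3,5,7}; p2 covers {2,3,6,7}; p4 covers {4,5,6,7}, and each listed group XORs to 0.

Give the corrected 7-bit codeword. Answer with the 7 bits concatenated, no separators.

s1 (pos 1,3,5,7): 1⊕0⊕0⊕1 = 0
s2 (pos 2,3,6,7): 1⊕0⊕1⊕1 = 1
s4 (pos 4,5,6,7): 0⊕0⊕1⊕1 = 0
Syndrome s4…s1 = 010 → error at position 2.
Flip position 2: 1100011 → 1000011

1000011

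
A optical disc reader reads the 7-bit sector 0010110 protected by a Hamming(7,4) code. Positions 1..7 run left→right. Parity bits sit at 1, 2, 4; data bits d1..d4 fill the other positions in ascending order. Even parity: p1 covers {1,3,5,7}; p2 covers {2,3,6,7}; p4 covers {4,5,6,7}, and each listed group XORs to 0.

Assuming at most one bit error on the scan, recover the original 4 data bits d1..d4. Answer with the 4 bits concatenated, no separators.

1110

s1 (pos 1,3,5,7): 0⊕1⊕1⊕0 = 0
s2 (pos 2,3,6,7): 0⊕1⊕1⊕0 = 0
s4 (pos 4,5,6,7): 0⊕1⊕1⊕0 = 0
Syndrome s4…s1 = 000 → no error.
Read data bits from positions 3,5,6,7: 1110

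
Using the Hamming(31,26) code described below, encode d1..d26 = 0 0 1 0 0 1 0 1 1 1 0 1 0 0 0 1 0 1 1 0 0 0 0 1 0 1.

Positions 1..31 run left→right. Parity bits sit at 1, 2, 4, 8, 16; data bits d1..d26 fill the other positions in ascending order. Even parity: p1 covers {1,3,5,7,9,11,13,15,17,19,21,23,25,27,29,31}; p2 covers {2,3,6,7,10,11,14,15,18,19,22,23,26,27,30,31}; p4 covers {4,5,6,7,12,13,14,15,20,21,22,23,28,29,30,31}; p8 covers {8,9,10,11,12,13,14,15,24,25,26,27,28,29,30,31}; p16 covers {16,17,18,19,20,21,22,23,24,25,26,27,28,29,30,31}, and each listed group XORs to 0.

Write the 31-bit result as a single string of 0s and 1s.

Place data at non-parity positions: p1 p2 0 p4 0 1 0 p8 0 1 0 1 1 1 0 p16 1 0 0 0 1 0 1 1 0 0 0 0 1 0 1
p1 (pos 1,3,5,7,9,11,13,15,17,19,21,23,25,27,29,31): XOR of data positions = 0⊕0⊕0⊕0⊕0⊕1⊕0⊕1⊕0⊕1⊕1⊕0⊕0⊕1⊕1 = 0
p2 (pos 2,3,6,7,10,11,14,15,18,19,22,23,26,27,30,31): XOR of data positions = 0⊕1⊕0⊕1⊕0⊕1⊕0⊕0⊕0⊕0⊕1⊕0⊕0⊕0⊕1 = 1
p4 (pos 4,5,6,7,12,13,14,15,20,21,22,23,28,29,30,31): XOR of data positions = 0⊕1⊕0⊕1⊕1⊕1⊕0⊕0⊕1⊕0⊕1⊕0⊕1⊕0⊕1 = 0
p8 (pos 8,9,10,11,12,13,14,15,24,25,26,27,28,29,30,31): XOR of data positions = 0⊕1⊕0⊕1⊕1⊕1⊕0⊕1⊕0⊕0⊕0⊕0⊕1⊕0⊕1 = 1
p16 (pos 16,17,18,19,20,21,22,23,24,25,26,27,28,29,30,31): XOR of data positions = 1⊕0⊕0⊕0⊕1⊕0⊕1⊕1⊕0⊕0⊕0⊕0⊕1⊕0⊕1 = 0
Codeword: 0100010101011100100010110000101

0100010101011100100010110000101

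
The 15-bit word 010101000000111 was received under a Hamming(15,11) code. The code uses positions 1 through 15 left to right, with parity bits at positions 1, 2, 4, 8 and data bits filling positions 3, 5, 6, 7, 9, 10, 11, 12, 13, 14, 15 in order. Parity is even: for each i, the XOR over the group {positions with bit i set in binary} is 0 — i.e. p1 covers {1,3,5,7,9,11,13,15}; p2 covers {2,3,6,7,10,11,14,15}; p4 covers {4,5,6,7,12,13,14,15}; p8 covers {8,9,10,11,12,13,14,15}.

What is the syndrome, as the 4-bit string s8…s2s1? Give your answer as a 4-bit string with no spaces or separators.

s1 (pos 1,3,5,7,9,11,13,15): 0⊕0⊕0⊕0⊕0⊕0⊕1⊕1 = 0
s2 (pos 2,3,6,7,10,11,14,15): 1⊕0⊕1⊕0⊕0⊕0⊕1⊕1 = 0
s4 (pos 4,5,6,7,12,13,14,15): 1⊕0⊕1⊕0⊕0⊕1⊕1⊕1 = 1
s8 (pos 8,9,10,11,12,13,14,15): 0⊕0⊕0⊕0⊕0⊕1⊕1⊕1 = 1
Syndrome s8…s1 = 1100 → error at position 12.

1100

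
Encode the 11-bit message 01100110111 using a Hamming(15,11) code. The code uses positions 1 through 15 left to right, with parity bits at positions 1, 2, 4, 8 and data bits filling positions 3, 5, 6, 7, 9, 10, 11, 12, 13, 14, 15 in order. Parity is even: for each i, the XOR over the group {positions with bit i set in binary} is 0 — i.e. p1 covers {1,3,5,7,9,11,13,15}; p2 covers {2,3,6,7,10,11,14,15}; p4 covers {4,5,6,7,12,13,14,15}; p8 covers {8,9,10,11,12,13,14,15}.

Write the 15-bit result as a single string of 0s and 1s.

Place data at non-parity positions: p1 p2 0 p4 1 1 0 p8 0 1 1 0 1 1 1
p1 (pos 1,3,5,7,9,11,13,15): XOR of data positions = 0⊕1⊕0⊕0⊕1⊕1⊕1 = 0
p2 (pos 2,3,6,7,10,11,14,15): XOR of data positions = 0⊕1⊕0⊕1⊕1⊕1⊕1 = 1
p4 (pos 4,5,6,7,12,13,14,15): XOR of data positions = 1⊕1⊕0⊕0⊕1⊕1⊕1 = 1
p8 (pos 8,9,10,11,12,13,14,15): XOR of data positions = 0⊕1⊕1⊕0⊕1⊕1⊕1 = 1
Codeword: 010111010110111

010111010110111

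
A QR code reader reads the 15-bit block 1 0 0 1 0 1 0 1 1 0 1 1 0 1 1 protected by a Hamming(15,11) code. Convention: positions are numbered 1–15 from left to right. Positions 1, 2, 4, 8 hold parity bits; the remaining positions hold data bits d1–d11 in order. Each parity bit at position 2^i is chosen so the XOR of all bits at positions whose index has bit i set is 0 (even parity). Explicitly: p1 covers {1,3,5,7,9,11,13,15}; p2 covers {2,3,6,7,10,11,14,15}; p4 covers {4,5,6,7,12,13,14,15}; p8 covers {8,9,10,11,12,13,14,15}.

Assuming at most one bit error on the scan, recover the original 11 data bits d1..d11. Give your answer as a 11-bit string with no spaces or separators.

s1 (pos 1,3,5,7,9,11,13,15): 1⊕0⊕0⊕0⊕1⊕1⊕0⊕1 = 0
s2 (pos 2,3,6,7,10,11,14,15): 0⊕0⊕1⊕0⊕0⊕1⊕1⊕1 = 0
s4 (pos 4,5,6,7,12,13,14,15): 1⊕0⊕1⊕0⊕1⊕0⊕1⊕1 = 1
s8 (pos 8,9,10,11,12,13,14,15): 1⊕1⊕0⊕1⊕1⊕0⊕1⊕1 = 0
Syndrome s8…s1 = 0100 → error at position 4.
Flip position 4: 100101011011011 → 100001011011011
Read data bits from positions 3,5,6,7,9,10,11,12,13,14,15: 00101011011

00101011011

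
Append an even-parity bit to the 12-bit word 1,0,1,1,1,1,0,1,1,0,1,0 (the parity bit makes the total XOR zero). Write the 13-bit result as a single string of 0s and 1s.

1011110110100

XOR of the 12 data bits: 1⊕0⊕1⊕1⊕1⊕1⊕0⊕1⊕1⊕0⊕1⊕0 = 0
Parity bit = 0 (so all 13 bits XOR to 0).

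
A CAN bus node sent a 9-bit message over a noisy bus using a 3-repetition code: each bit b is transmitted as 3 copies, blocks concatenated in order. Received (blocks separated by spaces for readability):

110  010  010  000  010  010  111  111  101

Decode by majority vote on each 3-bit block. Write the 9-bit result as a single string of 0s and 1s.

Block 1 (110): 2 ones → 1
Block 2 (010): 1 one → 0
Block 3 (010): 1 one → 0
Block 4 (000): 0 ones → 0
Block 5 (010): 1 one → 0
Block 6 (010): 1 one → 0
Block 7 (111): 3 ones → 1
Block 8 (111): 3 ones → 1
Block 9 (101): 2 ones → 1

100000111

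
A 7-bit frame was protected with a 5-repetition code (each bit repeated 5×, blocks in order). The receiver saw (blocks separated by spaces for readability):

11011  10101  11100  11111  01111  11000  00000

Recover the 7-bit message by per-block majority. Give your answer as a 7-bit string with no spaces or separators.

Block 1 (11011): 4 ones → 1
Block 2 (10101): 3 ones → 1
Block 3 (11100): 3 ones → 1
Block 4 (11111): 5 ones → 1
Block 5 (01111): 4 ones → 1
Block 6 (11000): 2 ones → 0
Block 7 (00000): 0 ones → 0

1111100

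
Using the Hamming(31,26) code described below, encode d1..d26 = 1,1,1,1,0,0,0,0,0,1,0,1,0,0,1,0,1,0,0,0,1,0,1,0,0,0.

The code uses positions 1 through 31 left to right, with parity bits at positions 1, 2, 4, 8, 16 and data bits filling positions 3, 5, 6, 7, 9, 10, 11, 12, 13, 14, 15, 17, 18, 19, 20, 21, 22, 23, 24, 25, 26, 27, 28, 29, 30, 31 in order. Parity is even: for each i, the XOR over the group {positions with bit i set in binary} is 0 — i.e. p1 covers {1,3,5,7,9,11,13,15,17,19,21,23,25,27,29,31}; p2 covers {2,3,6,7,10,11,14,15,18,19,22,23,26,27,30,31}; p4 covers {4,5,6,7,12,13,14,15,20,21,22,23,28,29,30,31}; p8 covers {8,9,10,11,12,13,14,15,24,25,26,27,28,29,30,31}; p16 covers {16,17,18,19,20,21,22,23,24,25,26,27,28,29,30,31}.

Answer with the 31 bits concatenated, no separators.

Place data at non-parity positions: p1 p2 1 p4 1 1 1 p8 0 0 0 0 0 1 0 p16 1 0 0 1 0 1 0 0 0 1 0 1 0 0 0
p1 (pos 1,3,5,7,9,11,13,15,17,19,21,23,25,27,29,31): XOR of data positions = 1⊕1⊕1⊕0⊕0⊕0⊕0⊕1⊕0⊕0⊕0⊕0⊕0⊕0⊕0 = 0
p2 (pos 2,3,6,7,10,11,14,15,18,19,22,23,26,27,30,31): XOR of data positions = 1⊕1⊕1⊕0⊕0⊕1⊕0⊕0⊕0⊕1⊕0⊕1⊕0⊕0⊕0 = 0
p4 (pos 4,5,6,7,12,13,14,15,20,21,22,23,28,29,30,31): XOR of data positions = 1⊕1⊕1⊕0⊕0⊕1⊕0⊕1⊕0⊕1⊕0⊕1⊕0⊕0⊕0 = 1
p8 (pos 8,9,10,11,12,13,14,15,24,25,26,27,28,29,30,31): XOR of data positions = 0⊕0⊕0⊕0⊕0⊕1⊕0⊕0⊕0⊕1⊕0⊕1⊕0⊕0⊕0 = 1
p16 (pos 16,17,18,19,20,21,22,23,24,25,26,27,28,29,30,31): XOR of data positions = 1⊕0⊕0⊕1⊕0⊕1⊕0⊕0⊕0⊕1⊕0⊕1⊕0⊕0⊕0 = 1
Codeword: 0011111100000101100101000101000

0011111100000101100101000101000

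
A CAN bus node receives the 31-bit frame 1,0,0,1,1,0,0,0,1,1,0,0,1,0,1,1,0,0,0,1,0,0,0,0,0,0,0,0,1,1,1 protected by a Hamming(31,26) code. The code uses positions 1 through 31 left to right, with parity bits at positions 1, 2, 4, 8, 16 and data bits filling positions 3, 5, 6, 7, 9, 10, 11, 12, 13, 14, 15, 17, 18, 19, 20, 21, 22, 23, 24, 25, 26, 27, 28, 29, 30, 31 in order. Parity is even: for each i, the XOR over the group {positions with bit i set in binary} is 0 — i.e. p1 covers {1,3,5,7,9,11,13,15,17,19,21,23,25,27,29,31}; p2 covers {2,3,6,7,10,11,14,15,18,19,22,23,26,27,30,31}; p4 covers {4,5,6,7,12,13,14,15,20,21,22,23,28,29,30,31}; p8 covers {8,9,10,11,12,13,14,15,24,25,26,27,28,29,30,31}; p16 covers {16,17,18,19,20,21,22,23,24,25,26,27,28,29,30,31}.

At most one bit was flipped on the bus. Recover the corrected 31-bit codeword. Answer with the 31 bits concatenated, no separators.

1001100011001011000100001000111

s1 (pos 1,3,5,7,9,11,13,15,17,19,21,23,25,27,29,31): 1⊕0⊕1⊕0⊕1⊕0⊕1⊕1⊕0⊕0⊕0⊕0⊕0⊕0⊕1⊕1 = 1
s2 (pos 2,3,6,7,10,11,14,15,18,19,22,23,26,27,30,31): 0⊕0⊕0⊕0⊕1⊕0⊕0⊕1⊕0⊕0⊕0⊕0⊕0⊕0⊕1⊕1 = 0
s4 (pos 4,5,6,7,12,13,14,15,20,21,22,23,28,29,30,31): 1⊕1⊕0⊕0⊕0⊕1⊕0⊕1⊕1⊕0⊕0⊕0⊕0⊕1⊕1⊕1 = 0
s8 (pos 8,9,10,11,12,13,14,15,24,25,26,27,28,29,30,31): 0⊕1⊕1⊕0⊕0⊕1⊕0⊕1⊕0⊕0⊕0⊕0⊕0⊕1⊕1⊕1 = 1
s16 (pos 16,17,18,19,20,21,22,23,24,25,26,27,28,29,30,31): 1⊕0⊕0⊕0⊕1⊕0⊕0⊕0⊕0⊕0⊕0⊕0⊕0⊕1⊕1⊕1 = 1
Syndrome s16…s1 = 11001 → error at position 25.
Flip position 25: 1001100011001011000100000000111 → 1001100011001011000100001000111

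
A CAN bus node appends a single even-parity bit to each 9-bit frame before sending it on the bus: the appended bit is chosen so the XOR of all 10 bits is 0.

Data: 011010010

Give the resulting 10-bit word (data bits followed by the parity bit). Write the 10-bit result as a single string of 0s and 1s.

0110100100

XOR of the 9 data bits: 0⊕1⊕1⊕0⊕1⊕0⊕0⊕1⊕0 = 0
Parity bit = 0 (so all 10 bits XOR to 0).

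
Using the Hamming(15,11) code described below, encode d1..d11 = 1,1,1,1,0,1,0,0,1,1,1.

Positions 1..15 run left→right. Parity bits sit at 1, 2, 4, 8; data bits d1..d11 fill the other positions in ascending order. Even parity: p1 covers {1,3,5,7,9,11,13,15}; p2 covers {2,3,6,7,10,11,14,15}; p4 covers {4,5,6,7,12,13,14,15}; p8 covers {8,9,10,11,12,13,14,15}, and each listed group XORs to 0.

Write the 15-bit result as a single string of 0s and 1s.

Place data at non-parity positions: p1 p2 1 p4 1 1 1 p8 0 1 0 0 1 1 1
p1 (pos 1,3,5,7,9,11,13,15): XOR of data positions = 1⊕1⊕1⊕0⊕0⊕1⊕1 = 1
p2 (pos 2,3,6,7,10,11,14,15): XOR of data positions = 1⊕1⊕1⊕1⊕0⊕1⊕1 = 0
p4 (pos 4,5,6,7,12,13,14,15): XOR of data positions = 1⊕1⊕1⊕0⊕1⊕1⊕1 = 0
p8 (pos 8,9,10,11,12,13,14,15): XOR of data positions = 0⊕1⊕0⊕0⊕1⊕1⊕1 = 0
Codeword: 101011100100111

101011100100111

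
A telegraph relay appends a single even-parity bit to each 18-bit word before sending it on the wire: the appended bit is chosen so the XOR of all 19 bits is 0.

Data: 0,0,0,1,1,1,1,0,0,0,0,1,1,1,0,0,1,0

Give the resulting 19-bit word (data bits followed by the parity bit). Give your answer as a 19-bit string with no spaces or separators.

0001111000011100100

XOR of the 18 data bits: 0⊕0⊕0⊕1⊕1⊕1⊕1⊕0⊕0⊕0⊕0⊕1⊕1⊕1⊕0⊕0⊕1⊕0 = 0
Parity bit = 0 (so all 19 bits XOR to 0).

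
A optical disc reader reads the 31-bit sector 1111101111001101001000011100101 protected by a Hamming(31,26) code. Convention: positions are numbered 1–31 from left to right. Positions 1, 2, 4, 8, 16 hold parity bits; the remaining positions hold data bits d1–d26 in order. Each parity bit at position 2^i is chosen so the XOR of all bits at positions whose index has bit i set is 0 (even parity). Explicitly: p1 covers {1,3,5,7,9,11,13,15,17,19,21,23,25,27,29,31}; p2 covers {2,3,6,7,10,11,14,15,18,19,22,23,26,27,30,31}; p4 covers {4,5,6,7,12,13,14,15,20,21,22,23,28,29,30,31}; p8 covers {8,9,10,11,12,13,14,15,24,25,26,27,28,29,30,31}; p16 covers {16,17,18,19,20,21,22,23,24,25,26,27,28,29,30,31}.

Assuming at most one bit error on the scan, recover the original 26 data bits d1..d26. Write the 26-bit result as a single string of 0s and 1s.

11011100110001100011100101

s1 (pos 1,3,5,7,9,11,13,15,17,19,21,23,25,27,29,31): 1⊕1⊕1⊕1⊕1⊕0⊕1⊕0⊕0⊕1⊕0⊕0⊕1⊕0⊕1⊕1 = 0
s2 (pos 2,3,6,7,10,11,14,15,18,19,22,23,26,27,30,31): 1⊕1⊕0⊕1⊕1⊕0⊕1⊕0⊕0⊕1⊕0⊕0⊕1⊕0⊕0⊕1 = 0
s4 (pos 4,5,6,7,12,13,14,15,20,21,22,23,28,29,30,31): 1⊕1⊕0⊕1⊕0⊕1⊕1⊕0⊕0⊕0⊕0⊕0⊕0⊕1⊕0⊕1 = 1
s8 (pos 8,9,10,11,12,13,14,15,24,25,26,27,28,29,30,31): 1⊕1⊕1⊕0⊕0⊕1⊕1⊕0⊕1⊕1⊕1⊕0⊕0⊕1⊕0⊕1 = 0
s16 (pos 16,17,18,19,20,21,22,23,24,25,26,27,28,29,30,31): 1⊕0⊕0⊕1⊕0⊕0⊕0⊕0⊕1⊕1⊕1⊕0⊕0⊕1⊕0⊕1 = 1
Syndrome s16…s1 = 10100 → error at position 20.
Flip position 20: 1111101111001101001000011100101 → 1111101111001101001100011100101
Read data bits from positions 3,5,6,7,9,10,11,12,13,14,15,17,18,19,20,21,22,23,24,25,26,27,28,29,30,31: 11011100110001100011100101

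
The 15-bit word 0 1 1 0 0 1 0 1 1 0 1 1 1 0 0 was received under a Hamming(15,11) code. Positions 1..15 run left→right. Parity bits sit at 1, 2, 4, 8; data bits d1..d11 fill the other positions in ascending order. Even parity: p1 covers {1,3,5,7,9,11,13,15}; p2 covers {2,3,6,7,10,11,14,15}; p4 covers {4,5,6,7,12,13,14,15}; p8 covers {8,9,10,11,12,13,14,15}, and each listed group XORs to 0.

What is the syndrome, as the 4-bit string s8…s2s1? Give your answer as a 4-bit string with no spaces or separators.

1100

s1 (pos 1,3,5,7,9,11,13,15): 0⊕1⊕0⊕0⊕1⊕1⊕1⊕0 = 0
s2 (pos 2,3,6,7,10,11,14,15): 1⊕1⊕1⊕0⊕0⊕1⊕0⊕0 = 0
s4 (pos 4,5,6,7,12,13,14,15): 0⊕0⊕1⊕0⊕1⊕1⊕0⊕0 = 1
s8 (pos 8,9,10,11,12,13,14,15): 1⊕1⊕0⊕1⊕1⊕1⊕0⊕0 = 1
Syndrome s8…s1 = 1100 → error at position 12.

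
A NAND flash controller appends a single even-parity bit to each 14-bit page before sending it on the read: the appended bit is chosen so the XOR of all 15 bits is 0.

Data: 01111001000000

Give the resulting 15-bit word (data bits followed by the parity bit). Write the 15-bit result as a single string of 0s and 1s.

011110010000001

XOR of the 14 data bits: 0⊕1⊕1⊕1⊕1⊕0⊕0⊕1⊕0⊕0⊕0⊕0⊕0⊕0 = 1
Parity bit = 1 (so all 15 bits XOR to 0).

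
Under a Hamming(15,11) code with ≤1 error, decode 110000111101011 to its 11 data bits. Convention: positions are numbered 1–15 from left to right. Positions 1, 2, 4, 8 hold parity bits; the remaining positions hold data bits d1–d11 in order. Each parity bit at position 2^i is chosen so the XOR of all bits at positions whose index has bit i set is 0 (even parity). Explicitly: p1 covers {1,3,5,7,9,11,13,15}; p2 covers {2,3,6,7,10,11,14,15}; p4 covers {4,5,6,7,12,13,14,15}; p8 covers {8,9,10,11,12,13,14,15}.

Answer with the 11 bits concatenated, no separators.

s1 (pos 1,3,5,7,9,11,13,15): 1⊕0⊕0⊕1⊕1⊕0⊕0⊕1 = 0
s2 (pos 2,3,6,7,10,11,14,15): 1⊕0⊕0⊕1⊕1⊕0⊕1⊕1 = 1
s4 (pos 4,5,6,7,12,13,14,15): 0⊕0⊕0⊕1⊕1⊕0⊕1⊕1 = 0
s8 (pos 8,9,10,11,12,13,14,15): 1⊕1⊕1⊕0⊕1⊕0⊕1⊕1 = 0
Syndrome s8…s1 = 0010 → error at position 2.
Flip position 2: 110000111101011 → 100000111101011
Read data bits from positions 3,5,6,7,9,10,11,12,13,14,15: 00011101011

00011101011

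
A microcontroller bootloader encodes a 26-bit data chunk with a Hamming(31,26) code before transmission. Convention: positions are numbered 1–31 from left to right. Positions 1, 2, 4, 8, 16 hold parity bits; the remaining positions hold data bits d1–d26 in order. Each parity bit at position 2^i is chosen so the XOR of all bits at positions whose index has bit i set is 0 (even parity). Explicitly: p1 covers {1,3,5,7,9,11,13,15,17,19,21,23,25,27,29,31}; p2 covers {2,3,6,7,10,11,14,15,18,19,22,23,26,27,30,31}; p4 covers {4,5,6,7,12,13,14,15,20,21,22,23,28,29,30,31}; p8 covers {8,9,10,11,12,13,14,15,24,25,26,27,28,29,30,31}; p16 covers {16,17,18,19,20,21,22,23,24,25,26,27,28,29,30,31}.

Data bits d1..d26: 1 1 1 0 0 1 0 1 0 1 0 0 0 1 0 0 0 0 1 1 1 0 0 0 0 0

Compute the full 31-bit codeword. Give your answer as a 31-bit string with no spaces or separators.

Place data at non-parity positions: p1 p2 1 p4 1 1 0 p8 0 1 0 1 0 1 0 p16 0 0 1 0 0 0 0 1 1 1 0 0 0 0 0
p1 (pos 1,3,5,7,9,11,13,15,17,19,21,23,25,27,29,31): XOR of data positions = 1⊕1⊕0⊕0⊕0⊕0⊕0⊕0⊕1⊕0⊕0⊕1⊕0⊕0⊕0 = 0
p2 (pos 2,3,6,7,10,11,14,15,18,19,22,23,26,27,30,31): XOR of data positions = 1⊕1⊕0⊕1⊕0⊕1⊕0⊕0⊕1⊕0⊕0⊕1⊕0⊕0⊕0 = 0
p4 (pos 4,5,6,7,12,13,14,15,20,21,22,23,28,29,30,31): XOR of data positions = 1⊕1⊕0⊕1⊕0⊕1⊕0⊕0⊕0⊕0⊕0⊕0⊕0⊕0⊕0 = 0
p8 (pos 8,9,10,11,12,13,14,15,24,25,26,27,28,29,30,31): XOR of data positions = 0⊕1⊕0⊕1⊕0⊕1⊕0⊕1⊕1⊕1⊕0⊕0⊕0⊕0⊕0 = 0
p16 (pos 16,17,18,19,20,21,22,23,24,25,26,27,28,29,30,31): XOR of data positions = 0⊕0⊕1⊕0⊕0⊕0⊕0⊕1⊕1⊕1⊕0⊕0⊕0⊕0⊕0 = 0
Codeword: 0010110001010100001000011100000

0010110001010100001000011100000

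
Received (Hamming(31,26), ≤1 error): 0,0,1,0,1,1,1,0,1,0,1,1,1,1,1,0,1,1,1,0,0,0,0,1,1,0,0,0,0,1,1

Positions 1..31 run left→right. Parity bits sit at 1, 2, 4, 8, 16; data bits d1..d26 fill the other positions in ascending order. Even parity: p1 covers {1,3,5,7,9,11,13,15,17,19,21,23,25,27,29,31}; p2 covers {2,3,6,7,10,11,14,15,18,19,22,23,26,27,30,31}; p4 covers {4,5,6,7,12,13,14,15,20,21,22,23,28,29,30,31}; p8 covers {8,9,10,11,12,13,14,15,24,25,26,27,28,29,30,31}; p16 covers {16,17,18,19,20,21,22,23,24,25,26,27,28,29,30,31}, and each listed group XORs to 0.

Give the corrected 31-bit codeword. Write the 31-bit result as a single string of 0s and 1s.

0010111010111110111010011000011

s1 (pos 1,3,5,7,9,11,13,15,17,19,21,23,25,27,29,31): 0⊕1⊕1⊕1⊕1⊕1⊕1⊕1⊕1⊕1⊕0⊕0⊕1⊕0⊕0⊕1 = 1
s2 (pos 2,3,6,7,10,11,14,15,18,19,22,23,26,27,30,31): 0⊕1⊕1⊕1⊕0⊕1⊕1⊕1⊕1⊕1⊕0⊕0⊕0⊕0⊕1⊕1 = 0
s4 (pos 4,5,6,7,12,13,14,15,20,21,22,23,28,29,30,31): 0⊕1⊕1⊕1⊕1⊕1⊕1⊕1⊕0⊕0⊕0⊕0⊕0⊕0⊕1⊕1 = 1
s8 (pos 8,9,10,11,12,13,14,15,24,25,26,27,28,29,30,31): 0⊕1⊕0⊕1⊕1⊕1⊕1⊕1⊕1⊕1⊕0⊕0⊕0⊕0⊕1⊕1 = 0
s16 (pos 16,17,18,19,20,21,22,23,24,25,26,27,28,29,30,31): 0⊕1⊕1⊕1⊕0⊕0⊕0⊕0⊕1⊕1⊕0⊕0⊕0⊕0⊕1⊕1 = 1
Syndrome s16…s1 = 10101 → error at position 21.
Flip position 21: 0010111010111110111000011000011 → 0010111010111110111010011000011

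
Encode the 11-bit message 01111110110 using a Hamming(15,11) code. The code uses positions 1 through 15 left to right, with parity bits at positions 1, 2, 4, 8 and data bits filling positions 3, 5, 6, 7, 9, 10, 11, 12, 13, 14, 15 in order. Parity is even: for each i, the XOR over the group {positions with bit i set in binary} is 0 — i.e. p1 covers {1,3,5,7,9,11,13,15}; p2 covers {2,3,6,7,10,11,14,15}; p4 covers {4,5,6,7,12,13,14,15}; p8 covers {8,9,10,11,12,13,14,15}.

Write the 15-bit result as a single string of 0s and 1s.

Place data at non-parity positions: p1 p2 0 p4 1 1 1 p8 1 1 1 0 1 1 0
p1 (pos 1,3,5,7,9,11,13,15): XOR of data positions = 0⊕1⊕1⊕1⊕1⊕1⊕0 = 1
p2 (pos 2,3,6,7,10,11,14,15): XOR of data positions = 0⊕1⊕1⊕1⊕1⊕1⊕0 = 1
p4 (pos 4,5,6,7,12,13,14,15): XOR of data positions = 1⊕1⊕1⊕0⊕1⊕1⊕0 = 1
p8 (pos 8,9,10,11,12,13,14,15): XOR of data positions = 1⊕1⊕1⊕0⊕1⊕1⊕0 = 1
Codeword: 110111111110110

110111111110110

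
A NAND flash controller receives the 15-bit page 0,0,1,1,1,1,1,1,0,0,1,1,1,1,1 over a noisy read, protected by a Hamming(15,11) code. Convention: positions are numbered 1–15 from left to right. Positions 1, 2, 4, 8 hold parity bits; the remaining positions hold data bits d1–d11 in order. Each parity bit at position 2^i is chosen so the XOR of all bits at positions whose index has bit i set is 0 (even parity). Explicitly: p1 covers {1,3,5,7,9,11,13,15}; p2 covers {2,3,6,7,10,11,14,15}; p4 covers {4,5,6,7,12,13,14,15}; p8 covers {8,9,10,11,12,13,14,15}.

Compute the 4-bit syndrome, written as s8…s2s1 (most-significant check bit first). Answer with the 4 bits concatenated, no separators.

s1 (pos 1,3,5,7,9,11,13,15): 0⊕1⊕1⊕1⊕0⊕1⊕1⊕1 = 0
s2 (pos 2,3,6,7,10,11,14,15): 0⊕1⊕1⊕1⊕0⊕1⊕1⊕1 = 0
s4 (pos 4,5,6,7,12,13,14,15): 1⊕1⊕1⊕1⊕1⊕1⊕1⊕1 = 0
s8 (pos 8,9,10,11,12,13,14,15): 1⊕0⊕0⊕1⊕1⊕1⊕1⊕1 = 0
Syndrome s8…s1 = 0000 → no error.

0000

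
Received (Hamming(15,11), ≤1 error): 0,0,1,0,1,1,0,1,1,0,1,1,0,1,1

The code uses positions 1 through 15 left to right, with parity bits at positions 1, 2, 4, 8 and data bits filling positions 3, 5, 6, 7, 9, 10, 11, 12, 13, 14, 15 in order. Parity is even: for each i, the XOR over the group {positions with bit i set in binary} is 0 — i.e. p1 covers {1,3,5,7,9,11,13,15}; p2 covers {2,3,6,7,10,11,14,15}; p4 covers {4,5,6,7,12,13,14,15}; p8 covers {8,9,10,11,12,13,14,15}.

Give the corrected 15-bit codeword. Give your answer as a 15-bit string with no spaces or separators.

s1 (pos 1,3,5,7,9,11,13,15): 0⊕1⊕1⊕0⊕1⊕1⊕0⊕1 = 1
s2 (pos 2,3,6,7,10,11,14,15): 0⊕1⊕1⊕0⊕0⊕1⊕1⊕1 = 1
s4 (pos 4,5,6,7,12,13,14,15): 0⊕1⊕1⊕0⊕1⊕0⊕1⊕1 = 1
s8 (pos 8,9,10,11,12,13,14,15): 1⊕1⊕0⊕1⊕1⊕0⊕1⊕1 = 0
Syndrome s8…s1 = 0111 → error at position 7.
Flip position 7: 001011011011011 → 001011111011011

001011111011011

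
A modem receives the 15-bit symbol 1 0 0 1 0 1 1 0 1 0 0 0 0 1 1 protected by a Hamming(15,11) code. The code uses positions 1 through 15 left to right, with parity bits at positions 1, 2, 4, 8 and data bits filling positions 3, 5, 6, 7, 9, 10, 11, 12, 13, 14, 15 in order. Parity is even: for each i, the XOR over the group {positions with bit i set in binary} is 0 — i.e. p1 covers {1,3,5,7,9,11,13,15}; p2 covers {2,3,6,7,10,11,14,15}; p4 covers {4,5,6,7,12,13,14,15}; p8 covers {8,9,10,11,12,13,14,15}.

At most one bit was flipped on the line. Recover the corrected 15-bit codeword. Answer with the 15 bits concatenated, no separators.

s1 (pos 1,3,5,7,9,11,13,15): 1⊕0⊕0⊕1⊕1⊕0⊕0⊕1 = 0
s2 (pos 2,3,6,7,10,11,14,15): 0⊕0⊕1⊕1⊕0⊕0⊕1⊕1 = 0
s4 (pos 4,5,6,7,12,13,14,15): 1⊕0⊕1⊕1⊕0⊕0⊕1⊕1 = 1
s8 (pos 8,9,10,11,12,13,14,15): 0⊕1⊕0⊕0⊕0⊕0⊕1⊕1 = 1
Syndrome s8…s1 = 1100 → error at position 12.
Flip position 12: 100101101000011 → 100101101001011

100101101001011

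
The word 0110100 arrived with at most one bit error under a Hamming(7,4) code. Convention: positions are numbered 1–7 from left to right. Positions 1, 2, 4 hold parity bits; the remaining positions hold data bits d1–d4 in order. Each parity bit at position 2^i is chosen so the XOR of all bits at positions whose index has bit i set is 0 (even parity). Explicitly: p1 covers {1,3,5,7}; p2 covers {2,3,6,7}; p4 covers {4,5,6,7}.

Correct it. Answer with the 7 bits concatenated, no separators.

0111100

s1 (pos 1,3,5,7): 0⊕1⊕1⊕0 = 0
s2 (pos 2,3,6,7): 1⊕1⊕0⊕0 = 0
s4 (pos 4,5,6,7): 0⊕1⊕0⊕0 = 1
Syndrome s4…s1 = 100 → error at position 4.
Flip position 4: 0110100 → 0111100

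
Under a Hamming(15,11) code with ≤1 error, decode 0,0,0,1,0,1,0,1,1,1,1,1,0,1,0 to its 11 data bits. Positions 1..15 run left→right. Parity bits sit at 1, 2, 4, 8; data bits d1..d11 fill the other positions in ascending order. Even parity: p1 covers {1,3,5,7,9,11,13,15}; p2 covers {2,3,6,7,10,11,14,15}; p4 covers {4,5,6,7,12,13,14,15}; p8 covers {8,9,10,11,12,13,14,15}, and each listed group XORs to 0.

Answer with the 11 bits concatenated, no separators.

s1 (pos 1,3,5,7,9,11,13,15): 0⊕0⊕0⊕0⊕1⊕1⊕0⊕0 = 0
s2 (pos 2,3,6,7,10,11,14,15): 0⊕0⊕1⊕0⊕1⊕1⊕1⊕0 = 0
s4 (pos 4,5,6,7,12,13,14,15): 1⊕0⊕1⊕0⊕1⊕0⊕1⊕0 = 0
s8 (pos 8,9,10,11,12,13,14,15): 1⊕1⊕1⊕1⊕1⊕0⊕1⊕0 = 0
Syndrome s8…s1 = 0000 → no error.
Read data bits from positions 3,5,6,7,9,10,11,12,13,14,15: 00101111010

00101111010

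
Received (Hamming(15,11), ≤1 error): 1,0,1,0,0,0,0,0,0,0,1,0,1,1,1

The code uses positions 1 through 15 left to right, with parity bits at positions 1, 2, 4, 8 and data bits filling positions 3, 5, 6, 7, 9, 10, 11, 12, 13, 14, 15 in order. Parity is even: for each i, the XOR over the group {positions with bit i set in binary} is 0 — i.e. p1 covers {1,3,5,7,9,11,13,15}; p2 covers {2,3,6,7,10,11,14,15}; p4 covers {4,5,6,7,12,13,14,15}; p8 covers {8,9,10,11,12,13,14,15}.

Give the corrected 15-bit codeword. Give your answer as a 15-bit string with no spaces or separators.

101010000010111

s1 (pos 1,3,5,7,9,11,13,15): 1⊕1⊕0⊕0⊕0⊕1⊕1⊕1 = 1
s2 (pos 2,3,6,7,10,11,14,15): 0⊕1⊕0⊕0⊕0⊕1⊕1⊕1 = 0
s4 (pos 4,5,6,7,12,13,14,15): 0⊕0⊕0⊕0⊕0⊕1⊕1⊕1 = 1
s8 (pos 8,9,10,11,12,13,14,15): 0⊕0⊕0⊕1⊕0⊕1⊕1⊕1 = 0
Syndrome s8…s1 = 0101 → error at position 5.
Flip position 5: 101000000010111 → 101010000010111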